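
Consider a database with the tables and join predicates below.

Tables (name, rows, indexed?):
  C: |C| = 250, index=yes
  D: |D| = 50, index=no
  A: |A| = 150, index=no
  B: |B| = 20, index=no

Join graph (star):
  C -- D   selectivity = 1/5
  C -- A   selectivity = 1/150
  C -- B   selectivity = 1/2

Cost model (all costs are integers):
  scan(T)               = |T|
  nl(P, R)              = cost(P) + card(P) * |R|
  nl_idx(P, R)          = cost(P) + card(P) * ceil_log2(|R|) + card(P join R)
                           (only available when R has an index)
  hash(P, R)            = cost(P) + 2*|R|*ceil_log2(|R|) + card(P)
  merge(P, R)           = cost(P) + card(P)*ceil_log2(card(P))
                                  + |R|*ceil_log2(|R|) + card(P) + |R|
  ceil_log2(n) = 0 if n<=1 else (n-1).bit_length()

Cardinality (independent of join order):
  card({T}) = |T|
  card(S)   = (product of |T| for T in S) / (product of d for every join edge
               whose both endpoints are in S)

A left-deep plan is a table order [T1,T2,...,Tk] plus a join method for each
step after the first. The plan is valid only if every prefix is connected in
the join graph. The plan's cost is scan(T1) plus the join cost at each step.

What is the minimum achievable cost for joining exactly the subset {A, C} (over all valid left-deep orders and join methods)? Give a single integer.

Selinger DP over subsets of {A,C}:
  {C}: scan cost=250, card=250
  {A}: scan cost=150, card=150
  {AC}: card=250; try (C,nl_idx)→1600, (A,hash)→2900, (C,merge)→3750, (A,merge)→3850, (C,hash)→4300, (C,nl)→37650 …(+1); best=1600 via (C,nl_idx)

1600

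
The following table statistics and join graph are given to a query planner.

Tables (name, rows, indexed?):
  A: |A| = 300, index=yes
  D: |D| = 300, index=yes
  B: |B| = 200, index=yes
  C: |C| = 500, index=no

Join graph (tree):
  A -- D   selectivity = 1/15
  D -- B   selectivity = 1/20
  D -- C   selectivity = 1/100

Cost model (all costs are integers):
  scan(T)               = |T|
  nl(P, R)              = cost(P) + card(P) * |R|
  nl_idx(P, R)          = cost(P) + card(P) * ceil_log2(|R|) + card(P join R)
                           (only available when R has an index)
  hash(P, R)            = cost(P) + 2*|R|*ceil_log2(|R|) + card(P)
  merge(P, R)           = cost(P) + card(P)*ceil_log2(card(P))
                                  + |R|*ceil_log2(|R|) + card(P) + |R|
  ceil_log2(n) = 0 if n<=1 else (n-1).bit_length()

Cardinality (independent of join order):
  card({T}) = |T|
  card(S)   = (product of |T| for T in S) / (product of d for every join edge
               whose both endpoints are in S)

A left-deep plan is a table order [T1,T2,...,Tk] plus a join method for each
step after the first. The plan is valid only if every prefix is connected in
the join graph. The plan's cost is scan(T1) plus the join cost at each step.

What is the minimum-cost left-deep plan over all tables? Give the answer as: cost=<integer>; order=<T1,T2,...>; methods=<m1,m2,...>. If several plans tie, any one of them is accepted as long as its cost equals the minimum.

Selinger DP (subsets sized 1..n):
  {A}: scan cost=300, card=300
  {D}: scan cost=300, card=300
  {B}: scan cost=200, card=200
  {C}: scan cost=500, card=500
  {AD}: card=6000; try (D,hash)→6000, (A,hash)→6000, (D,merge)→6300, (A,merge)→6300, (D,nl_idx)→9000, (A,nl_idx)→9000 …(+2); best=6000 via (D,hash)
  {BD}: card=3000; try (B,hash)→3800, (D,merge)→5000, (D,nl_idx)→5000, (B,merge)→5100, (B,nl_idx)→5700, (D,hash)→5800 …(+2); best=3800 via (B,hash)
  {CD}: card=1500; try (D,hash)→6400, (D,nl_idx)→6500, (C,merge)→8300, (D,merge)→8500, (C,hash)→9600, (C,nl)→150300 …(+1); best=6400 via (D,hash)
  {ABD}: card=60000; try (A,hash)→12200, (B,hash)→15200, (A,merge)→45800, (A,nl_idx)→90800, (B,merge)→91800, (B,nl_idx)→114000 …(+2); best=12200 via (A,hash)
  {ACD}: card=30000; try (A,hash)→13300, (C,hash)→21000, (A,merge)→27400, (A,nl_idx)→49900, (C,merge)→95000, (A,nl)→456400 …(+1); best=13300 via (A,hash)
  {BCD}: card=15000; try (B,hash)→11100, (C,hash)→15800, (B,merge)→26200, (B,nl_idx)→33400, (C,merge)→47800, (B,nl)→306400 …(+1); best=11100 via (B,hash)
  {ABCD}: card=300000; try (A,hash)→31500, (B,hash)→46500, (C,hash)→81200, (A,merge)→239100, (A,nl_idx)→446100, (B,merge)→495100 …(+5); best=31500 via (A,hash)

cost=31500; order=C,D,B,A; methods=hash,hash,hash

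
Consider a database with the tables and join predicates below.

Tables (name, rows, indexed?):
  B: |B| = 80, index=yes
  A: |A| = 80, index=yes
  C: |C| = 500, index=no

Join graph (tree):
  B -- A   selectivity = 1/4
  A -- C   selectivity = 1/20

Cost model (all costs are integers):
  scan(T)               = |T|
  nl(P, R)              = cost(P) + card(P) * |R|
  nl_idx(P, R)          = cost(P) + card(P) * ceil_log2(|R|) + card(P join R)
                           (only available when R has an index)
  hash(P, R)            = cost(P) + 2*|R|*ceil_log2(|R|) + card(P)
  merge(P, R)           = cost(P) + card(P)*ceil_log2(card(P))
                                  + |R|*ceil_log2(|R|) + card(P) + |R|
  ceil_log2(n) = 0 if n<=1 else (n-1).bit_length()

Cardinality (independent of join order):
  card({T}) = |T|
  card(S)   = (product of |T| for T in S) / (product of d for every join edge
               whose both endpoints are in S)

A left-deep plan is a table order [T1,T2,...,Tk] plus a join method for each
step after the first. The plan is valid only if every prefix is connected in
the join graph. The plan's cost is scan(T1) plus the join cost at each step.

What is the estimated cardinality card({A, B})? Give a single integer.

1600

Tables in S: A(80), B(80)
Edges inside S: B-A(d=4)
numerator = 80 * 80 = 6400
denominator = 4 = 4
card(S) = 6400 / 4 = 1600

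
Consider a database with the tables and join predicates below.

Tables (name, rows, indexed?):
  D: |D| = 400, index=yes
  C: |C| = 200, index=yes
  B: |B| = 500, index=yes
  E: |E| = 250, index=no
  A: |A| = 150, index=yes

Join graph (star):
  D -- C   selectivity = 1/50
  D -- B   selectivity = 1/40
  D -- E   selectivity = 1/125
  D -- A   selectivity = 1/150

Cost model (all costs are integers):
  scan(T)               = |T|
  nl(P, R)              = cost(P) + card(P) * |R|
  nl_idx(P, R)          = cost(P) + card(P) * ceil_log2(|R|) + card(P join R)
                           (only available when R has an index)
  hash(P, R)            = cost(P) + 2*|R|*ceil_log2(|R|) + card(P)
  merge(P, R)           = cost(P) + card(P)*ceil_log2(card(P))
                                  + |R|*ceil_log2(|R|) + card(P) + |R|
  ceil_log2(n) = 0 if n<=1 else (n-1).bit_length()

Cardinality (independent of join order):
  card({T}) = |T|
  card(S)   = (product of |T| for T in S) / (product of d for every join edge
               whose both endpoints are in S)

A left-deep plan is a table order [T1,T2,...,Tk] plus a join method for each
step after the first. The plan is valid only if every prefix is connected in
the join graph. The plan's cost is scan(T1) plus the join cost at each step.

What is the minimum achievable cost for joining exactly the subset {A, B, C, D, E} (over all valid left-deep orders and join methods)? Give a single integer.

22500

Selinger DP over subsets of {A,B,C,D,E}:
  {D}: scan cost=400, card=400
  {C}: scan cost=200, card=200
  {B}: scan cost=500, card=500
  {E}: scan cost=250, card=250
  {A}: scan cost=150, card=150
  {CD}: card=1600; try (D,nl_idx)→3600, (C,hash)→4000, (C,nl_idx)→5200, (D,merge)→6000, (C,merge)→6200, (D,hash)→7600 …(+2); best=3600 via (D,nl_idx)
  {BD}: card=5000; try (D,hash)→8200, (B,nl_idx)→9000, (B,merge)→9400, (D,merge)→9500, (B,hash)→9800, (D,nl_idx)→10000 …(+2); best=8200 via (D,hash)
  {DE}: card=800; try (D,nl_idx)→3300, (E,hash)→4800, (D,merge)→6500, (E,merge)→6650, (D,hash)→7700, (D,nl)→100250 …(+1); best=3300 via (D,nl_idx)
  {AD}: card=400; try (D,nl_idx)→1900, (A,hash)→3200, (A,nl_idx)→4000, (D,merge)→5500, (A,merge)→5750, (D,hash)→7500 …(+2); best=1900 via (D,nl_idx)
  {BCD}: card=20000; try (B,hash)→14200, (C,hash)→16400, (B,merge)→27800, (B,nl_idx)→38000, (C,nl_idx)→68200, (C,merge)→80000 …(+2); best=14200 via (B,hash)
  {CDE}: card=3200; try (C,hash)→7300, (E,hash)→9200, (C,nl_idx)→12900, (C,merge)→13900, (E,merge)→25050, (C,nl)→163300 …(+1); best=7300 via (C,hash)
  {ACD}: card=1600; try (C,hash)→5500, (C,nl_idx)→6700, (A,hash)→7600, (C,merge)→7700, (A,nl_idx)→18000, (A,merge)→24150 …(+2); best=5500 via (C,hash)
  {BDE}: card=10000; try (B,hash)→13100, (B,merge)→17100, (E,hash)→17200, (B,nl_idx)→20500, (E,merge)→80450, (B,nl)→403300 …(+1); best=13100 via (B,hash)
  {ABD}: card=5000; try (B,nl_idx)→10500, (B,merge)→10900, (B,hash)→11300, (A,hash)→15600, (A,nl_idx)→53200, (A,merge)→79550 …(+2); best=10500 via (B,nl_idx)
  {ADE}: card=800; try (E,hash)→6300, (A,hash)→6500, (E,merge)→8150, (A,nl_idx)→10500, (A,merge)→13450, (E,nl)→101900 …(+1); best=6300 via (E,hash)
  {BCDE}: card=40000; try (B,hash)→19500, (C,hash)→26300, (E,hash)→38200, (B,merge)→53900, (B,nl_idx)→76100, (C,nl_idx)→133100 …(+5); best=19500 via (B,hash)
  {ABCD}: card=20000; try (B,hash)→16100, (C,hash)→18700, (B,merge)→29700, (A,hash)→36600, (B,nl_idx)→39900, (C,nl_idx)→70500 …(+6); best=16100 via (B,hash)
  {ACDE}: card=3200; try (C,hash)→10300, (E,hash)→11100, (A,hash)→12900, (C,nl_idx)→15900, (C,merge)→16900, (E,merge)→26950 …(+5); best=10300 via (C,hash)
  {ABDE}: card=10000; try (B,hash)→16100, (E,hash)→19500, (B,merge)→20100, (B,nl_idx)→23500, (A,hash)→25500, (E,merge)→82750 …(+5); best=16100 via (B,hash)
  {ABCDE}: card=40000; try (B,hash)→22500, (C,hash)→29300, (E,hash)→40100, (B,merge)→56900, (A,hash)→61900, (B,nl_idx)→79100 …(+9); best=22500 via (B,hash)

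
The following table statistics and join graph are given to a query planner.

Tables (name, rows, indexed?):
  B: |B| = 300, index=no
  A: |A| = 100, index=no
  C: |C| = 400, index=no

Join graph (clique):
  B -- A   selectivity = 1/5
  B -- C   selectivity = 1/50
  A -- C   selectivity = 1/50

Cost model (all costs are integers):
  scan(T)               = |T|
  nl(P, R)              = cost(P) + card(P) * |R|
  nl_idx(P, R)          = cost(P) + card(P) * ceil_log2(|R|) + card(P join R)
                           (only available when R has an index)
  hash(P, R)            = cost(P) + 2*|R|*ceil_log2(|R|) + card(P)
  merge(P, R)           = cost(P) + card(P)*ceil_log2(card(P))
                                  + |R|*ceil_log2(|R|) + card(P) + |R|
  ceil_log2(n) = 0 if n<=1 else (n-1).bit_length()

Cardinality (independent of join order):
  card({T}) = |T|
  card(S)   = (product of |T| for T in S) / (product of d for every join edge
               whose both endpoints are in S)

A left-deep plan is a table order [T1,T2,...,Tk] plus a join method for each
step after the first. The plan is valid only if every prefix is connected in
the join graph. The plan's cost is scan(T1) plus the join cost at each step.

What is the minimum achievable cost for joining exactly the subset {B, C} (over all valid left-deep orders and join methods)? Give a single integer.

6200

Selinger DP over subsets of {B,C}:
  {B}: scan cost=300, card=300
  {C}: scan cost=400, card=400
  {BC}: card=2400; try (B,hash)→6200, (C,merge)→7300, (B,merge)→7400, (C,hash)→7800, (C,nl)→120300, (B,nl)→120400; best=6200 via (B,hash)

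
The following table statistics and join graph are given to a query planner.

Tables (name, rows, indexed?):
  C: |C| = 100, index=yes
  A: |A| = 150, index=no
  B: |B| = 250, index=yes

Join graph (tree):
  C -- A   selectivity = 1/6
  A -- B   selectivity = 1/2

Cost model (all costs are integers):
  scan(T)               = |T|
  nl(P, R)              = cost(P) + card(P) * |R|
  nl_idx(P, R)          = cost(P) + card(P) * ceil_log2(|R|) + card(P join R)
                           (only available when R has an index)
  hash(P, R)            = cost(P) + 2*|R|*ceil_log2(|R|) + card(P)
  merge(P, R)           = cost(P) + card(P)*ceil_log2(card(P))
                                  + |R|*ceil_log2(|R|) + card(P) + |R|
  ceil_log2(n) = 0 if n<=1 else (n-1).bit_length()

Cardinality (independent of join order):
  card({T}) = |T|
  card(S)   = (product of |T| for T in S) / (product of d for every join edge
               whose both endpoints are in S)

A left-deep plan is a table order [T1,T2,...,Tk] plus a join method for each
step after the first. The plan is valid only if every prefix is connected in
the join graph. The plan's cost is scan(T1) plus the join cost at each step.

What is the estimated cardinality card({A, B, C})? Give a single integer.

Tables in S: A(150), B(250), C(100)
Edges inside S: C-A(d=6), A-B(d=2)
numerator = 150 * 250 * 100 = 3750000
denominator = 6 * 2 = 12
card(S) = 3750000 / 12 = 312500

312500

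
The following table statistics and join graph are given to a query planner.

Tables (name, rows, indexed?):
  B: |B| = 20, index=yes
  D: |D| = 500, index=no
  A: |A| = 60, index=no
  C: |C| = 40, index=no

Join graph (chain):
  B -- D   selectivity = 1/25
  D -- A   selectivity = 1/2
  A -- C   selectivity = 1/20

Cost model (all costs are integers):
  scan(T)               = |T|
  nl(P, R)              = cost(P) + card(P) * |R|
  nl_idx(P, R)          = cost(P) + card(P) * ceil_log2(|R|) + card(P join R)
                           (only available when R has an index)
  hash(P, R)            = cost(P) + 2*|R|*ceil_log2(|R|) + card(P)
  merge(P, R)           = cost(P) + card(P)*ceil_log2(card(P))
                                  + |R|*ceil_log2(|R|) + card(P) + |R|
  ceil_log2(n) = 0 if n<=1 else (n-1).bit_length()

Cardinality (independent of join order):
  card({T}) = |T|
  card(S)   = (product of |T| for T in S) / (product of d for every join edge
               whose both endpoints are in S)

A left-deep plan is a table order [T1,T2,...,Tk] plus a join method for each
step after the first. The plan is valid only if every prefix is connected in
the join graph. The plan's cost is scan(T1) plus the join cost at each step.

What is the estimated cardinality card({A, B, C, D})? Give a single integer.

24000

Tables in S: A(60), B(20), C(40), D(500)
Edges inside S: B-D(d=25), D-A(d=2), A-C(d=20)
numerator = 60 * 20 * 40 * 500 = 24000000
denominator = 25 * 2 * 20 = 1000
card(S) = 24000000 / 1000 = 24000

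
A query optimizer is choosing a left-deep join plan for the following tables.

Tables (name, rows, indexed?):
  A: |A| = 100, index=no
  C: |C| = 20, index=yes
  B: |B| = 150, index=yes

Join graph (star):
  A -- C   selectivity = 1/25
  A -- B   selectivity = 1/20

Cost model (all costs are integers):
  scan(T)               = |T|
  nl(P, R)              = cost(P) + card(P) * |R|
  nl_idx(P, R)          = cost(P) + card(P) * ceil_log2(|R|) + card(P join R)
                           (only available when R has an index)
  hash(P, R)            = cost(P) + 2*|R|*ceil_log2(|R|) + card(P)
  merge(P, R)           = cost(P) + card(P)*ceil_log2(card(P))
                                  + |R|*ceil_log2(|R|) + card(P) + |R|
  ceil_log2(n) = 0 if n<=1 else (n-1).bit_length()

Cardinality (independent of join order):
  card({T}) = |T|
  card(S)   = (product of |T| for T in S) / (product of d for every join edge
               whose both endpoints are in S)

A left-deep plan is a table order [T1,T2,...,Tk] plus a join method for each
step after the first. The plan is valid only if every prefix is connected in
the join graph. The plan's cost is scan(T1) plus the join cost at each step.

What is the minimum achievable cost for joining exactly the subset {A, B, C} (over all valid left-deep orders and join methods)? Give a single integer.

Selinger DP over subsets of {A,B,C}:
  {A}: scan cost=100, card=100
  {C}: scan cost=20, card=20
  {B}: scan cost=150, card=150
  {AC}: card=80; try (C,hash)→400, (C,nl_idx)→680, (A,merge)→940, (C,merge)→1020, (A,hash)→1440, (A,nl)→2020 …(+1); best=400 via (C,hash)
  {AB}: card=750; try (B,nl_idx)→1650, (A,hash)→1700, (B,merge)→2250, (A,merge)→2300, (B,hash)→2600, (B,nl)→15100 …(+1); best=1650 via (B,nl_idx)
  {ABC}: card=600; try (B,nl_idx)→1640, (B,merge)→2390, (C,hash)→2600, (B,hash)→2880, (C,nl_idx)→6000, (C,merge)→10020 …(+2); best=1640 via (B,nl_idx)

1640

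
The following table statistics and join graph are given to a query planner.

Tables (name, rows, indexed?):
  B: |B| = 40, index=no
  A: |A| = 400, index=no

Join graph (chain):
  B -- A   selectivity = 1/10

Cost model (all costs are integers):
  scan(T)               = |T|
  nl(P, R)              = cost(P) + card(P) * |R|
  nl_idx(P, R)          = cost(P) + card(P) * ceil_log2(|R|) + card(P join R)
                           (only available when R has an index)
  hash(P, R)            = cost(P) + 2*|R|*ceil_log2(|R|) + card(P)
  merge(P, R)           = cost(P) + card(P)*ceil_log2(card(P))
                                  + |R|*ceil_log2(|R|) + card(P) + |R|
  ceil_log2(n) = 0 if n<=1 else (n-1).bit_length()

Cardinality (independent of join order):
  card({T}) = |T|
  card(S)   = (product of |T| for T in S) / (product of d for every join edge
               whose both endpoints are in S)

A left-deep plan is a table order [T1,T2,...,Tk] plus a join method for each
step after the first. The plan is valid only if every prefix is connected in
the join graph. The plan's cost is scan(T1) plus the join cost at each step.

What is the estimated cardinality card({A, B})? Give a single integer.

Tables in S: A(400), B(40)
Edges inside S: B-A(d=10)
numerator = 400 * 40 = 16000
denominator = 10 = 10
card(S) = 16000 / 10 = 1600

1600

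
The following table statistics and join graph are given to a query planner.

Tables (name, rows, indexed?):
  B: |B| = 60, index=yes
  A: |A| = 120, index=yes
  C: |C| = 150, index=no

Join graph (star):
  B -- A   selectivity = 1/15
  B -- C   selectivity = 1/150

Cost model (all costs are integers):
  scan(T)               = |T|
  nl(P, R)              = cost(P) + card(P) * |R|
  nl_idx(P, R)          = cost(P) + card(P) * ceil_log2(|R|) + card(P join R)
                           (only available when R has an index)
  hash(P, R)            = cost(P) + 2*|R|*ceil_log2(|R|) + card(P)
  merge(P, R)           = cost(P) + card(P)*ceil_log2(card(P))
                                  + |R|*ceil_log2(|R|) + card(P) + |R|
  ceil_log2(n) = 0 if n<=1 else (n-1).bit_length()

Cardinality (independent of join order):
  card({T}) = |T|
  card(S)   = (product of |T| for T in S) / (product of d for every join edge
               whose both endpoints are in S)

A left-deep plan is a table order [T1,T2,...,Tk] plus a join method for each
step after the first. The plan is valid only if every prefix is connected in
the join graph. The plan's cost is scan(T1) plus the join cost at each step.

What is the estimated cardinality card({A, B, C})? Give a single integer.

480

Tables in S: A(120), B(60), C(150)
Edges inside S: B-A(d=15), B-C(d=150)
numerator = 120 * 60 * 150 = 1080000
denominator = 15 * 150 = 2250
card(S) = 1080000 / 2250 = 480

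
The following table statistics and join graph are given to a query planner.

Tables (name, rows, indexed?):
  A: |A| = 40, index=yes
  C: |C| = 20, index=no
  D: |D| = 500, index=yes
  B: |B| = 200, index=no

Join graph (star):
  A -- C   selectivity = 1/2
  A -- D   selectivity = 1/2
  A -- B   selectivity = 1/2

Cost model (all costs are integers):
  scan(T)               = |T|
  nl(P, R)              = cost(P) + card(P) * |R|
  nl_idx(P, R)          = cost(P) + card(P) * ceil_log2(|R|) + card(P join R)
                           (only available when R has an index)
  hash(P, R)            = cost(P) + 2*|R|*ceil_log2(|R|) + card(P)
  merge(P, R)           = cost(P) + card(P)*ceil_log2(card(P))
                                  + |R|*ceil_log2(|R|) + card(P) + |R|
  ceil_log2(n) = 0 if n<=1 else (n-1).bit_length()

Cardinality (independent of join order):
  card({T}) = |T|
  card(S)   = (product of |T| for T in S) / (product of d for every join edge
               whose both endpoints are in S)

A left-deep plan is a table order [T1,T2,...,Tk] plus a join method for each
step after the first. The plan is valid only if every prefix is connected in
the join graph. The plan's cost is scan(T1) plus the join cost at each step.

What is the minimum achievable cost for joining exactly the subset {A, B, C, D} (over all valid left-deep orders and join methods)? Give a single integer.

Selinger DP over subsets of {A,B,C,D}:
  {A}: scan cost=40, card=40
  {C}: scan cost=20, card=20
  {D}: scan cost=500, card=500
  {B}: scan cost=200, card=200
  {AC}: card=400; try (C,hash)→280, (A,merge)→420, (C,merge)→440, (A,hash)→520, (A,nl_idx)→540, (A,nl)→820 …(+1); best=280 via (C,hash)
  {AD}: card=10000; try (A,hash)→1480, (D,merge)→5320, (A,merge)→5780, (D,hash)→9080, (D,nl_idx)→10400, (A,nl_idx)→13500 …(+2); best=1480 via (A,hash)
  {AB}: card=4000; try (A,hash)→880, (B,merge)→2120, (A,merge)→2280, (B,hash)→3280, (A,nl_idx)→5400, (B,nl)→8040 …(+1); best=880 via (A,hash)
  {ACD}: card=100000; try (D,merge)→9280, (D,hash)→9680, (C,hash)→11680, (D,nl_idx)→103880, (C,merge)→151600, (D,nl)→200280 …(+1); best=9280 via (D,merge)
  {ABC}: card=40000; try (B,hash)→3880, (C,hash)→5080, (B,merge)→6080, (C,merge)→53000, (B,nl)→80280, (C,nl)→80880; best=3880 via (B,hash)
  {ABD}: card=1000000; try (D,hash)→13880, (B,hash)→14680, (D,merge)→57880, (B,merge)→153280, (D,nl_idx)→1036880, (D,nl)→2000880 …(+1); best=13880 via (D,hash)
  {ABCD}: card=10000000; try (D,hash)→52880, (B,hash)→112480, (D,merge)→688880, (C,hash)→1014080, (B,merge)→1811080, (D,nl_idx)→10363880 …(+4); best=52880 via (D,hash)

52880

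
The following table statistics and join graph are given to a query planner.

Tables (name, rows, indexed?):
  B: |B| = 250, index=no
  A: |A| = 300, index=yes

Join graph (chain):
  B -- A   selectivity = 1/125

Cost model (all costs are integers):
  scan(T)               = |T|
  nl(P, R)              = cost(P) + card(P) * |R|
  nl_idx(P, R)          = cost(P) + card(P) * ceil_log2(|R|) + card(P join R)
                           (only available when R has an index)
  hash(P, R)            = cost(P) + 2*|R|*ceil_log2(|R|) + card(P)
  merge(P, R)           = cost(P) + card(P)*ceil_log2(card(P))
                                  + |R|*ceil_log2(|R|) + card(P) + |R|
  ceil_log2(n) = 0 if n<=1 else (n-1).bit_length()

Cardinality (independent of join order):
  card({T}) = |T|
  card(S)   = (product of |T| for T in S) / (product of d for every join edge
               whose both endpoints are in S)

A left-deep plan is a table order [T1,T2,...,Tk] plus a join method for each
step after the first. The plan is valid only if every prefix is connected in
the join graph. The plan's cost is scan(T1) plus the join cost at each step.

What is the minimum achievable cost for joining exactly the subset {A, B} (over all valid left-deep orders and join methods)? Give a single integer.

3100

Selinger DP over subsets of {A,B}:
  {B}: scan cost=250, card=250
  {A}: scan cost=300, card=300
  {AB}: card=600; try (A,nl_idx)→3100, (B,hash)→4600, (A,merge)→5500, (B,merge)→5550, (A,hash)→5900, (A,nl)→75250 …(+1); best=3100 via (A,nl_idx)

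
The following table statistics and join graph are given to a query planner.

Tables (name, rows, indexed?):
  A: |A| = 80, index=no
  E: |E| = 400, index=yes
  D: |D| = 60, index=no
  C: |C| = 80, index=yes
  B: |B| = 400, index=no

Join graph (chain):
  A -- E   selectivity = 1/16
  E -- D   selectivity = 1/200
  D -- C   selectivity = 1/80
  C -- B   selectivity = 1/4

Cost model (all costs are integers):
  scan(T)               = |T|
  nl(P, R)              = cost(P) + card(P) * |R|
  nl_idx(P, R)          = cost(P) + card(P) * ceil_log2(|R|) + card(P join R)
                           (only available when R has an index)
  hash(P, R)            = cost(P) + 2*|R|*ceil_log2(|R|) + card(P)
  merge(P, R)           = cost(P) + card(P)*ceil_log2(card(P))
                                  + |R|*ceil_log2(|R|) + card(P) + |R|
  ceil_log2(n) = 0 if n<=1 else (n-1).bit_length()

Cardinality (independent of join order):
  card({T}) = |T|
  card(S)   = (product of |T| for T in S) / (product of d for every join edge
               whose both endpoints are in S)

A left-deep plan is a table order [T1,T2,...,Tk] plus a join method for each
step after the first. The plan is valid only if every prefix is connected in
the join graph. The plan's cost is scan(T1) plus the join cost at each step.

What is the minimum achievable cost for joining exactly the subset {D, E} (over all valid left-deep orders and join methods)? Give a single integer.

720

Selinger DP over subsets of {D,E}:
  {E}: scan cost=400, card=400
  {D}: scan cost=60, card=60
  {DE}: card=120; try (E,nl_idx)→720, (D,hash)→1520, (E,merge)→4480, (D,merge)→4820, (E,hash)→7320, (E,nl)→24060 …(+1); best=720 via (E,nl_idx)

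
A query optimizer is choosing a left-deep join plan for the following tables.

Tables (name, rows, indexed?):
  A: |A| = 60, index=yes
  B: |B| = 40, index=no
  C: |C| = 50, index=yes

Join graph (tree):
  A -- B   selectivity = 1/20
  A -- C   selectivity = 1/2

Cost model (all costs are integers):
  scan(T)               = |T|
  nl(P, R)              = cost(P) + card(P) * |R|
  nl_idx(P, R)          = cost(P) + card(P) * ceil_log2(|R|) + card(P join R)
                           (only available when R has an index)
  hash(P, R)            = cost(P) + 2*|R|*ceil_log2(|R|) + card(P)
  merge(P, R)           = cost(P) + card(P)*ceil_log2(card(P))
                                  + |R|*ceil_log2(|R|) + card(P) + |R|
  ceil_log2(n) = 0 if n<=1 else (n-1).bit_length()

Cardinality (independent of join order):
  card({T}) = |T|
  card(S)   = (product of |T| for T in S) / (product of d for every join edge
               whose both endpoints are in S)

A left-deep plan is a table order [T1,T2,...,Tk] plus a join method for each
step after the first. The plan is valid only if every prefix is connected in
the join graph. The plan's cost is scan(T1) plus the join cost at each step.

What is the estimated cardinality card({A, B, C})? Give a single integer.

3000

Tables in S: A(60), B(40), C(50)
Edges inside S: A-B(d=20), A-C(d=2)
numerator = 60 * 40 * 50 = 120000
denominator = 20 * 2 = 40
card(S) = 120000 / 40 = 3000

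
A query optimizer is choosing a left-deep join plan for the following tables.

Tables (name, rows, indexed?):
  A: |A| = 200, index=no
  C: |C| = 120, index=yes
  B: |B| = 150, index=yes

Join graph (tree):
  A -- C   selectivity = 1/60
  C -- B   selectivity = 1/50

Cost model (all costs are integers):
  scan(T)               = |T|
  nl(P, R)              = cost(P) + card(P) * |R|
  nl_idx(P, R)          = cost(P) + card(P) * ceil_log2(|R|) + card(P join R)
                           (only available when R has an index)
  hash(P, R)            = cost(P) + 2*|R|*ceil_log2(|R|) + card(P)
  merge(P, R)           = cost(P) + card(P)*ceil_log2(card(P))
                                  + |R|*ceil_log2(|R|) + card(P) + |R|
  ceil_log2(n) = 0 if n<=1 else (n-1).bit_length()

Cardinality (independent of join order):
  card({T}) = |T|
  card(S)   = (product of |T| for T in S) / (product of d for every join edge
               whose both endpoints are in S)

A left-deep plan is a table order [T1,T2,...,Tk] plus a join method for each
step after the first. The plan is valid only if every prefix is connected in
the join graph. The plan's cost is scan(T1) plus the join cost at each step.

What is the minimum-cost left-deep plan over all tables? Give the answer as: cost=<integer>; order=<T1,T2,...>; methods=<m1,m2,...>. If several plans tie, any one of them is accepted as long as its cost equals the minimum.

cost=4800; order=A,C,B; methods=nl_idx,hash

Selinger DP (subsets sized 1..n):
  {A}: scan cost=200, card=200
  {C}: scan cost=120, card=120
  {B}: scan cost=150, card=150
  {AC}: card=400; try (C,nl_idx)→2000, (C,hash)→2080, (A,merge)→2880, (C,merge)→2960, (A,hash)→3440, (A,nl)→24120 …(+1); best=2000 via (C,nl_idx)
  {BC}: card=360; try (B,nl_idx)→1440, (C,nl_idx)→1560, (C,hash)→1980, (B,merge)→2430, (C,merge)→2460, (B,hash)→2640 …(+2); best=1440 via (B,nl_idx)
  {ABC}: card=1200; try (B,hash)→4800, (A,hash)→5000, (B,nl_idx)→6400, (A,merge)→6840, (B,merge)→7350, (B,nl)→62000 …(+1); best=4800 via (B,hash)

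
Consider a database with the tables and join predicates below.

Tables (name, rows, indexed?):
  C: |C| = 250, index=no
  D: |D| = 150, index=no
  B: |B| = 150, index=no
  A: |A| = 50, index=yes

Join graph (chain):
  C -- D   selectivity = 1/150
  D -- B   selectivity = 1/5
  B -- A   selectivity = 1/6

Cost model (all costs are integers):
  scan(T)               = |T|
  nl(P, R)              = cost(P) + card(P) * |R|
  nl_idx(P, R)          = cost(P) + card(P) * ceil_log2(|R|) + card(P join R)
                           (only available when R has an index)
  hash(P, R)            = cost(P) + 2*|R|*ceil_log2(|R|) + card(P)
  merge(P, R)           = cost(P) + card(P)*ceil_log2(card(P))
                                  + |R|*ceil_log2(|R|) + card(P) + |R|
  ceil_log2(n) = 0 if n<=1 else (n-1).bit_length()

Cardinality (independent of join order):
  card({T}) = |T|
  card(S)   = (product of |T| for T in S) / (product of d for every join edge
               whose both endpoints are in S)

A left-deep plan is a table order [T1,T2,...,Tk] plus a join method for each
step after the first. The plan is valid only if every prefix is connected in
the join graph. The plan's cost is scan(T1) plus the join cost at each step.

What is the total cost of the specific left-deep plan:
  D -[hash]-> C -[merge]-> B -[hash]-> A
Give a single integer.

step 1: scan D: cost=150, card=150
step 2: join C via hash
    card(P join C) = 150*250/(150) = 250
    cost = 150 + 2*250*8 + 150 = 4300
step 3: join B via merge
    card(P join B) = 250*150/(5) = 7500
    cost = 4300 + 250*8 + 150*8 + 250 + 150 = 7900
step 4: join A via hash
    card(P join A) = 7500*50/(6) = 62500
    cost = 7900 + 2*50*6 + 7500 = 16000

16000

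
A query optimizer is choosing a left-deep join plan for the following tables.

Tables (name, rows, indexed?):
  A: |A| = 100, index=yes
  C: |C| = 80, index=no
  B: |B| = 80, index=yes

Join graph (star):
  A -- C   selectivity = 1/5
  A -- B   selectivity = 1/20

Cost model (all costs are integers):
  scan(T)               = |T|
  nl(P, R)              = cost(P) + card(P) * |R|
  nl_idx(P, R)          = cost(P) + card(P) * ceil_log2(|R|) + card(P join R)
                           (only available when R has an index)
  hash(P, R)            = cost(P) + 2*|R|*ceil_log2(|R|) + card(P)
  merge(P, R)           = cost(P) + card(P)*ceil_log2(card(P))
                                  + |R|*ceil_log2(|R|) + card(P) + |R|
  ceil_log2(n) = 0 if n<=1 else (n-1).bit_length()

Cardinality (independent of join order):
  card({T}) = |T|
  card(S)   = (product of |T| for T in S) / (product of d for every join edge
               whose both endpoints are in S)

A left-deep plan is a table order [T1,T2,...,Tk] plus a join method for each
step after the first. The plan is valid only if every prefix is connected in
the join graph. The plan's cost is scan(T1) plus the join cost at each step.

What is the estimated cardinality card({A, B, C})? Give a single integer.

Tables in S: A(100), B(80), C(80)
Edges inside S: A-C(d=5), A-B(d=20)
numerator = 100 * 80 * 80 = 640000
denominator = 5 * 20 = 100
card(S) = 640000 / 100 = 6400

6400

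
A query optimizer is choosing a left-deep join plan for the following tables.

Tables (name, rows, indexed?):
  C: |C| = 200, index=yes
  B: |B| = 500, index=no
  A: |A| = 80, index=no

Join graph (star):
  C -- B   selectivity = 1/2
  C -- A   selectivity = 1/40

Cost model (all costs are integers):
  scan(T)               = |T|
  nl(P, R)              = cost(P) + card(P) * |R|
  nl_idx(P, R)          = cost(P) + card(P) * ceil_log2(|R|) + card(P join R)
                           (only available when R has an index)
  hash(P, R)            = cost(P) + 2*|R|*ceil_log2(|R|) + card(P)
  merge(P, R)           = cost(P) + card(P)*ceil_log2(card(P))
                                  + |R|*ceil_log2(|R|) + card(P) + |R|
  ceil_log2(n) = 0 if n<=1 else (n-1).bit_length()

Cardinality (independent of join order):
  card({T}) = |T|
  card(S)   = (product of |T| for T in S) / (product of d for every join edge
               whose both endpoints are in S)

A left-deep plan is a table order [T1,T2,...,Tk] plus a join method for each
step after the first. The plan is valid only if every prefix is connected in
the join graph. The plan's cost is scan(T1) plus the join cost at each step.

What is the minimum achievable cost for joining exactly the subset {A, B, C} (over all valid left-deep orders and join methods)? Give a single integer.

Selinger DP over subsets of {A,B,C}:
  {C}: scan cost=200, card=200
  {B}: scan cost=500, card=500
  {A}: scan cost=80, card=80
  {BC}: card=50000; try (C,hash)→4200, (B,merge)→7000, (C,merge)→7300, (B,hash)→9400, (C,nl_idx)→54500, (B,nl)→100200 …(+1); best=4200 via (C,hash)
  {AC}: card=400; try (C,nl_idx)→1120, (A,hash)→1520, (C,merge)→2520, (A,merge)→2640, (C,hash)→3360, (C,nl)→16080 …(+1); best=1120 via (C,nl_idx)
  {ABC}: card=100000; try (B,merge)→10120, (B,hash)→10520, (A,hash)→55320, (B,nl)→201120, (A,merge)→854840, (A,nl)→4004200; best=10120 via (B,merge)

10120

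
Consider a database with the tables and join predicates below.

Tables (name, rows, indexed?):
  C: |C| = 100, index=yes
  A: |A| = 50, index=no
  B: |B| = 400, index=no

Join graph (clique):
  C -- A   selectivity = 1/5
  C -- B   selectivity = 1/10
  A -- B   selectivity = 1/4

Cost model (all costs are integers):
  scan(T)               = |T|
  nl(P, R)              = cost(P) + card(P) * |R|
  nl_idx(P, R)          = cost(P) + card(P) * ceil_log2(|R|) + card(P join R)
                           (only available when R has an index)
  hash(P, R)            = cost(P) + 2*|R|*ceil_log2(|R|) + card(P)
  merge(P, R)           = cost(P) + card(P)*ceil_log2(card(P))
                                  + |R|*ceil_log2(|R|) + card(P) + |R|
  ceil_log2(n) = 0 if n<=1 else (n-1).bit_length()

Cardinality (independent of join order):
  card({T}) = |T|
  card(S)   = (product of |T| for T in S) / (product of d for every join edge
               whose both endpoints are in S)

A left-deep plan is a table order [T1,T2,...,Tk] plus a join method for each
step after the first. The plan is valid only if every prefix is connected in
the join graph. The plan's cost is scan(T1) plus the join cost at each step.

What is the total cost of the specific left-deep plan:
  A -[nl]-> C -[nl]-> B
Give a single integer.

405050

step 1: scan A: cost=50, card=50
step 2: join C via nl
    card(P join C) = 50*100/(5) = 1000
    cost = 50 + 50*100 = 5050
step 3: join B via nl
    card(P join B) = 1000*400/(10*4) = 10000
    cost = 5050 + 1000*400 = 405050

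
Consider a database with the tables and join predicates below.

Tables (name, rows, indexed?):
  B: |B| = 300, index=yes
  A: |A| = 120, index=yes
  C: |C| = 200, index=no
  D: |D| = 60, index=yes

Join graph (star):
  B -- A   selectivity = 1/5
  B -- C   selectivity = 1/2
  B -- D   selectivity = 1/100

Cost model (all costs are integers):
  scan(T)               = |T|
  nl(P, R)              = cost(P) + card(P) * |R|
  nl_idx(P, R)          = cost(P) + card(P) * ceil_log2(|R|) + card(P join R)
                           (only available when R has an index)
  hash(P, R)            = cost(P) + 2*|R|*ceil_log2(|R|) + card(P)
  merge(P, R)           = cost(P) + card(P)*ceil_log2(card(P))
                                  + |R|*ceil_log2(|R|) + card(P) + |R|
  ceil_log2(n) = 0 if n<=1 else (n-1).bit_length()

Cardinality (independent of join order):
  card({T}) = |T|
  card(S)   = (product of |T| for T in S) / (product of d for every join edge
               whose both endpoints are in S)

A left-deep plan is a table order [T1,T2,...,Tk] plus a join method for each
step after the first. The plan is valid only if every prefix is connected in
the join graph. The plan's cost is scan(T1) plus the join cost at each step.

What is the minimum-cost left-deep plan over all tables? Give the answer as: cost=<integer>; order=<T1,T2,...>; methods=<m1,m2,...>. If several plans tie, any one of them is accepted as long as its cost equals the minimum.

Selinger DP (subsets sized 1..n):
  {B}: scan cost=300, card=300
  {A}: scan cost=120, card=120
  {C}: scan cost=200, card=200
  {D}: scan cost=60, card=60
  {AB}: card=7200; try (A,hash)→2280, (B,merge)→4080, (A,merge)→4260, (B,hash)→5640, (B,nl_idx)→8400, (A,nl_idx)→9600 …(+2); best=2280 via (A,hash)
  {BC}: card=30000; try (C,hash)→3800, (B,merge)→5000, (C,merge)→5100, (B,hash)→5800, (B,nl_idx)→32000, (B,nl)→60200 …(+1); best=3800 via (C,hash)
  {BD}: card=180; try (B,nl_idx)→780, (D,hash)→1320, (D,nl_idx)→2280, (B,merge)→3480, (D,merge)→3720, (B,hash)→5520 …(+2); best=780 via (B,nl_idx)
  {ABC}: card=720000; try (C,hash)→12680, (A,hash)→35480, (C,merge)→104880, (A,merge)→484760, (A,nl_idx)→933800, (C,nl)→1442280 …(+1); best=12680 via (C,hash)
  {ABD}: card=4320; try (A,hash)→2640, (A,merge)→3360, (A,nl_idx)→6360, (D,hash)→10200, (A,nl)→22380, (D,nl_idx)→49800 …(+2); best=2640 via (A,hash)
  {BCD}: card=18000; try (C,hash)→4160, (C,merge)→4200, (D,hash)→34520, (C,nl)→36780, (D,nl_idx)→201800, (D,merge)→484220 …(+1); best=4160 via (C,hash)
  {ABCD}: card=432000; try (C,hash)→10160, (A,hash)→23840, (C,merge)→64920, (A,merge)→293120, (A,nl_idx)→562160, (D,hash)→733400 …(+5); best=10160 via (C,hash)

cost=10160; order=D,B,A,C; methods=nl_idx,hash,hash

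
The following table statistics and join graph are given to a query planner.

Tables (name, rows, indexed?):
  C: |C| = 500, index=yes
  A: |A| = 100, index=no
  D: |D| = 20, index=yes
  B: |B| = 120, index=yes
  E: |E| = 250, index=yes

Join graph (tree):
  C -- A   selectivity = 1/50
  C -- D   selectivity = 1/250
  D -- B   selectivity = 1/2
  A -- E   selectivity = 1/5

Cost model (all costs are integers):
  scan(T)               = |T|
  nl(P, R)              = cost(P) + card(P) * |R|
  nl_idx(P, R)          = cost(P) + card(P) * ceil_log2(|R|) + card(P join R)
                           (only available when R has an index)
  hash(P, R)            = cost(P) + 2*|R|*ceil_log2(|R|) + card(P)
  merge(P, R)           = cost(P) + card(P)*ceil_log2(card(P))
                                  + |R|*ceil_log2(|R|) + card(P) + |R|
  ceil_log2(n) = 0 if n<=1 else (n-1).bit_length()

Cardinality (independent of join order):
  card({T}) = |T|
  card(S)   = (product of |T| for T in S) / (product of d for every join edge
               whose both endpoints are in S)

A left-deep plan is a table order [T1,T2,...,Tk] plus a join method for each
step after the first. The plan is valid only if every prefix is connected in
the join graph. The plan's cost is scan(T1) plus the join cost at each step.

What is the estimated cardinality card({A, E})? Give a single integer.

Tables in S: A(100), E(250)
Edges inside S: A-E(d=5)
numerator = 100 * 250 = 25000
denominator = 5 = 5
card(S) = 25000 / 5 = 5000

5000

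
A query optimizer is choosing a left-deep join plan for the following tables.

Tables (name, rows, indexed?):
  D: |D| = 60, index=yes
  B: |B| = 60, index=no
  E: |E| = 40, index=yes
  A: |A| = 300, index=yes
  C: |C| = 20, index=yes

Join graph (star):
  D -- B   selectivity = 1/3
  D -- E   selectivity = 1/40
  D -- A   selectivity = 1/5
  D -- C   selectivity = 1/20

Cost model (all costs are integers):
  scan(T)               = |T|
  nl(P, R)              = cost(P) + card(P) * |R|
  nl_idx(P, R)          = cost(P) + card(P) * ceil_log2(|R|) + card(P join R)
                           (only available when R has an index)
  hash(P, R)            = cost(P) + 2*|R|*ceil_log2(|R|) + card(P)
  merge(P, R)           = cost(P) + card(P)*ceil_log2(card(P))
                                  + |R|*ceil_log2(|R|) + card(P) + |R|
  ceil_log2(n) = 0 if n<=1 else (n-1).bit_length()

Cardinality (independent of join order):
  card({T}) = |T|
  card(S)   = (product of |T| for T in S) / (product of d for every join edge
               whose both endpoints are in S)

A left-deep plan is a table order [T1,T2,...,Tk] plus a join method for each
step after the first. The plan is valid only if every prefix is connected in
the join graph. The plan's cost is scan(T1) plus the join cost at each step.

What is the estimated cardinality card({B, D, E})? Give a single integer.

Tables in S: B(60), D(60), E(40)
Edges inside S: D-B(d=3), D-E(d=40)
numerator = 60 * 60 * 40 = 144000
denominator = 3 * 40 = 120
card(S) = 144000 / 120 = 1200

1200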